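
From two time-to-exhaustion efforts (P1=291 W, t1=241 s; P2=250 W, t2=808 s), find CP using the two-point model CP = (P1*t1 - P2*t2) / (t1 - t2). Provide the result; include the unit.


Work in trial 1 = 70131 J
Work in trial 2 = 202000 J
Delta work = -131869 J
Delta time = -567 s
CP = -131869 / -567 = 232.57 W

232.57 W


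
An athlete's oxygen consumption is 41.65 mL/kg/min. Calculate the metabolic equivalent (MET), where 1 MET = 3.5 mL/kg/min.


MET = VO2 / 3.5
= 41.65 / 3.5
= 11.9 METs

11.9 METs


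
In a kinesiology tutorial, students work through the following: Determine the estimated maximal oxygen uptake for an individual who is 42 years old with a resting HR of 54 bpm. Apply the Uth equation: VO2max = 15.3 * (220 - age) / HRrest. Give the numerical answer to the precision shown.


HRmax = 220 - 42 = 178
VO2max = 15.3 * (178 / 54)
= 15.3 * 3.2963
= 50.43 mL/kg/min

50.43 mL/kg/min


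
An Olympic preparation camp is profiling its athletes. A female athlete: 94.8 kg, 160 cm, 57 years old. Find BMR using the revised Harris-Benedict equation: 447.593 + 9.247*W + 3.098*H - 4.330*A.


Intercept = 447.593
Weight contribution = 9.247 * 94.8 = 876.6156
Height contribution = 3.098 * 160 = 495.68
Age contribution = 4.33 * 57 = 246.81
BMR = 447.593 + 876.6156 + 495.68 - 246.81
= 1573.08 kcal/day

1573.08 kcal/day


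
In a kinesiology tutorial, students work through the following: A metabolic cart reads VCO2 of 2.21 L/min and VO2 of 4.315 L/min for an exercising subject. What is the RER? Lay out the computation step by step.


RER = VCO2 / VO2 = 2.21 / 4.315 = 0.5122

0.5122


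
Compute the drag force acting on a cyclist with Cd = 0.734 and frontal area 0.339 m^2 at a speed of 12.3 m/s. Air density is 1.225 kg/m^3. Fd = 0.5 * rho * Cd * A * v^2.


Step 1: v^2 = 151.29
Step 2: Fd = 0.5 * 1.225 * 0.734 * 0.339 * 151.29
= 23.057 N

23.057 N


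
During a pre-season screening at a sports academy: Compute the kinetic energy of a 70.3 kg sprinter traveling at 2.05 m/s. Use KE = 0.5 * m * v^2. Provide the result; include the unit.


Velocity squared = 4.2025
KE = 0.5 * 70.3 * 4.2025 = 147.72 J

147.72 J


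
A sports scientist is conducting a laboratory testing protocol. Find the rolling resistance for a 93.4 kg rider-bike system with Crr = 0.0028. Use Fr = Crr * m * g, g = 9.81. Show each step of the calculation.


m * g = 93.4 * 9.81 = 916.254 N
Fr = 0.0028 * 916.254 = 2.566 N

2.566 N


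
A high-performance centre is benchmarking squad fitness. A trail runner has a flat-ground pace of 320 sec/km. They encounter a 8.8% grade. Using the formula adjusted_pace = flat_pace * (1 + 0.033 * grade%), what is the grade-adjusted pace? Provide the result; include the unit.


Grade factor = 1 + 0.033 * 8.8 = 1.2904
Adjusted = 320 * 1.2904 = 412.93 sec/km

412.93 s/km


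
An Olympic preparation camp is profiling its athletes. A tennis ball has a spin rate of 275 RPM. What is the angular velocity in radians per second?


Convert RPM to rad/s: multiply by 2*pi and divide by 60
omega = 275 * 2 * pi / 60
= 28.798 rad/s

28.798 rad/s


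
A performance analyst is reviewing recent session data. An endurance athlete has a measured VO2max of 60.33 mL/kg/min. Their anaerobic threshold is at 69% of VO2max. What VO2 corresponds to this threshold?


Anaerobic threshold VO2 = VO2max * 69%
= 60.33 * 0.69
= 41.63 mL/kg/min

41.63 mL/kg/min


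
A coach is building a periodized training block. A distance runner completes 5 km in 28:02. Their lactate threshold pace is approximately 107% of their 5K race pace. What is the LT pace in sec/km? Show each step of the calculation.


Convert to seconds: 28 min 2 s = 1682 s
Pace per km = 1682 / 5 = 336.4 s/km
LT pace = 336.4 * 1.07 = 359.95 s/km

359.95 s/km


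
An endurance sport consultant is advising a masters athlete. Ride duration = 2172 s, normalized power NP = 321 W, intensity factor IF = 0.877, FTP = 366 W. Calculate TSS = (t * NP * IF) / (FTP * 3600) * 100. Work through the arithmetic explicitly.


Numerator = 2172 * 321 * 0.877 = 611454.924
Denominator = 366 * 3600 = 1317600
TSS = 611454.924 / 1317600 * 100
= 46.41

46.41 TSS


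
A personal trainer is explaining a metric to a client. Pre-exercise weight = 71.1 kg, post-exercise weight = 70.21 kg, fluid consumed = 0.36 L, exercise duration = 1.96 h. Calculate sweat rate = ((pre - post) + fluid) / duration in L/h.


Weight loss = 71.1 - 70.21 = 0.89 kg (approx L)
Total sweat = 0.89 + 0.36 = 1.25 L
Sweat rate = 1.25 / 1.96 = 0.638 L/h

0.638 L/h


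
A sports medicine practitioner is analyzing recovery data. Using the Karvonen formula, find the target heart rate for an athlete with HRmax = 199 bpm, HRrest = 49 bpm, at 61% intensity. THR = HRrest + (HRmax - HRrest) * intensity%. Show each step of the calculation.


HRR = 199 - 49 = 150
THR = 49 + 150 * 0.61
= 49 + 91.5
= 140.5 bpm

140.5 bpm


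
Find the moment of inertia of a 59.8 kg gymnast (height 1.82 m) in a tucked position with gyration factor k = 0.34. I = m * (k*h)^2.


Radius of gyration = 0.34 * 1.82 = 0.6188 m
I = 59.8 * 0.6188^2
= 59.8 * 0.382913
= 22.898 kg*m^2

22.898 kg*m^2


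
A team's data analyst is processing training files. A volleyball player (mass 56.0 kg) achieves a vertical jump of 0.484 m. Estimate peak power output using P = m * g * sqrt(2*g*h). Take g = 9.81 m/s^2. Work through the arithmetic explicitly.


2 * g * h = 2 * 9.81 * 0.484 = 9.49608
sqrt(9.49608) = 3.081571 m/s
P = 56.0 * 9.81 * 3.081571 = 1692.89 W

1692.89 W


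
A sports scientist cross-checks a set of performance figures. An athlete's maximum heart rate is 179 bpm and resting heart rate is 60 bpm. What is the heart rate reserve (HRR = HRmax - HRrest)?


HRR = HRmax - HRrest
= 179 - 60
= 119 bpm

119 bpm


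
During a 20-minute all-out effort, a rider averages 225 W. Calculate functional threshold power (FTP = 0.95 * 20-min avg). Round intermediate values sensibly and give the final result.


FTP = 0.95 * 225
= 213.75 W

213.75 W


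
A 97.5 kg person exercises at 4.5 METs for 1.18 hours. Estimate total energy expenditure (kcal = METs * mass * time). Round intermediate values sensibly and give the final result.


Energy = METs * mass(kg) * time(h)
= 4.5 * 97.5 * 1.18
= 517.73 kcal

517.73 kcal


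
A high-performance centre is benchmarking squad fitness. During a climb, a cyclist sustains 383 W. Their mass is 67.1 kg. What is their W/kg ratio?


Power-to-weight = 383 W / 67.1 kg
= 5.708 W/kg

5.708 W/kg


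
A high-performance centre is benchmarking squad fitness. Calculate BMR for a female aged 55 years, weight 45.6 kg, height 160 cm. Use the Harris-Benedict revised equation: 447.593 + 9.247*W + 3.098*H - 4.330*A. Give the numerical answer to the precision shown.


Substituting values:
W term = 9.247 * 45.6 = 421.6632
H term = 3.098 * 160 = 495.68
A term = 4.330 * 55 = 238.15
BMR = 1126.79 kcal/day

1126.79 kcal/day


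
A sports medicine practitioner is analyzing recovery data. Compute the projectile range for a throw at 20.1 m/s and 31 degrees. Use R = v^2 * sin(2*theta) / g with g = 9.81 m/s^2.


Two times the angle = 62 degrees
sin(62) = 0.882948
R = 404.01 * 0.882948 / 9.81 = 36.363 m

36.363 m


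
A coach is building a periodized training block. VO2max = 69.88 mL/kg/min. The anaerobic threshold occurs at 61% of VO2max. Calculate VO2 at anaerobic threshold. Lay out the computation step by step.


AT fraction = 61 / 100 = 0.61
AT VO2 = 69.88 * 0.61
= 42.63 mL/kg/min

42.63 mL/kg/min


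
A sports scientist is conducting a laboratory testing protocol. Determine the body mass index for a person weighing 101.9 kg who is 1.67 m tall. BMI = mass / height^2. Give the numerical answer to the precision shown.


BMI = mass / height^2
= 101.9 / 1.67^2
= 101.9 / 2.7889
= 36.54 kg/m^2

36.54 kg/m^2


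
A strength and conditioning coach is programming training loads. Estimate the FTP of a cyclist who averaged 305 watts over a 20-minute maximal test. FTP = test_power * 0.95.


FTP = 305 * 0.95 = 289.75 W

289.75 W


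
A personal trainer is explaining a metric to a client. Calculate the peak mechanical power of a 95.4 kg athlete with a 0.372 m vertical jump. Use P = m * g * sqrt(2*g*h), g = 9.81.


First, sqrt(2gh) = sqrt(2 * 9.81 * 0.372)
= sqrt(7.29864) = 2.7016 m/s
Power = 95.4 * 9.81 * 2.7016 = 2528.36 W

2528.36 W


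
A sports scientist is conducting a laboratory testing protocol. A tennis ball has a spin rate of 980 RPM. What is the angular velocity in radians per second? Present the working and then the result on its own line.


Convert RPM to rad/s: multiply by 2*pi and divide by 60
omega = 980 * 2 * pi / 60
= 102.625 rad/s

102.625 rad/s


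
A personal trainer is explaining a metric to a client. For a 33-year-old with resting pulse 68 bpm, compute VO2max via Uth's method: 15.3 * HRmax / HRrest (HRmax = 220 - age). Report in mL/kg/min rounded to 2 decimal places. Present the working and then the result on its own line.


Step 1: HRmax = 220 - 33 = 187 bpm
Step 2: Ratio = 187 / 68 = 2.75
Step 3: VO2max = 15.3 * 2.75 = 42.08 mL/kg/min

42.08 mL/kg/min


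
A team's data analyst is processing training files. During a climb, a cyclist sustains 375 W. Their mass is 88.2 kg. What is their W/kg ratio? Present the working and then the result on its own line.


Power-to-weight = 375 W / 88.2 kg
= 4.252 W/kg

4.252 W/kg


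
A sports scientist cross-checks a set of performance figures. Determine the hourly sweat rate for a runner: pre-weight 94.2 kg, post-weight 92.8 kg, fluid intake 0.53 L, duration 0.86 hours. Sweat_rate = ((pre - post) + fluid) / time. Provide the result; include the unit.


Mass lost = 94.2 - 92.8 = 1.4 kg
Add fluid consumed: 1.4 + 0.53 = 1.93 L total sweat
Sweat rate = 1.93 / 0.86 = 2.244 L/h

2.244 L/h


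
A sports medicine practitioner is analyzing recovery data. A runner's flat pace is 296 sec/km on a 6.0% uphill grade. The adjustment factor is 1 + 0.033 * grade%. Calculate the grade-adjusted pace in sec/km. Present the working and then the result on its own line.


Factor = 1 + 0.033 * 6.0 = 1.198
Adjusted pace = 296 * 1.198
= 354.61 sec/km

354.61 s/km


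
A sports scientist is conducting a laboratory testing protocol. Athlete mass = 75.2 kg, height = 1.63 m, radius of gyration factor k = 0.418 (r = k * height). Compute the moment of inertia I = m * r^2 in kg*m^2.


r = k * height = 0.418 * 1.63 = 0.68134 m
r^2 = 0.68134^2 = 0.464224
I = 75.2 * 0.464224 = 34.91 kg*m^2

34.91 kg*m^2


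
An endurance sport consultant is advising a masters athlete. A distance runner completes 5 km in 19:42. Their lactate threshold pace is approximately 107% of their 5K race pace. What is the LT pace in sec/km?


Convert to seconds: 19 min 42 s = 1182 s
Pace per km = 1182 / 5 = 236.4 s/km
LT pace = 236.4 * 1.07 = 252.95 s/km

252.95 s/km


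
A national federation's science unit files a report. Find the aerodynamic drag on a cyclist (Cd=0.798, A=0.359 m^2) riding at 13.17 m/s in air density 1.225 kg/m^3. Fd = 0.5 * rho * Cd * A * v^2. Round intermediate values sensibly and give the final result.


Fd = 0.5 * 1.225 * 0.798 * 0.359 * 13.17^2
= 0.5 * 1.225 * 0.798 * 0.359 * 173.4489
= 30.435 N

30.435 N


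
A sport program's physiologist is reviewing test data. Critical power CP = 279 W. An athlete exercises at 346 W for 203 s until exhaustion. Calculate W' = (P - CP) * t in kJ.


P - CP = 346 - 279 = 67 W
W' = 67 * 203 = 13601 J
= 13601 / 1000 = 13.601 kJ

13.601 kJ


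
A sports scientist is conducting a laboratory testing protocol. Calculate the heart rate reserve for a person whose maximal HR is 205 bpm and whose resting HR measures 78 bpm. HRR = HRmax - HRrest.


HRmax = 205 bpm
HRrest = 78 bpm
HRR = 205 - 78 = 127 bpm

127 bpm


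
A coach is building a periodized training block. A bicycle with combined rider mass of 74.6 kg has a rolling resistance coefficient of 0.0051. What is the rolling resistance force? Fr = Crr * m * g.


Fr = 0.0051 * 74.6 * 9.81
= 0.38046 * 9.81
= 3.732 N

3.732 N


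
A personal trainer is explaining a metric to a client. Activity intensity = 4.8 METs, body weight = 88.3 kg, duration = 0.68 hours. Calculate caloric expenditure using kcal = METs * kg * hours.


kcal = 4.8 * 88.3 * 0.68
= 423.84 * 0.68
= 288.21 kcal

288.21 kcal


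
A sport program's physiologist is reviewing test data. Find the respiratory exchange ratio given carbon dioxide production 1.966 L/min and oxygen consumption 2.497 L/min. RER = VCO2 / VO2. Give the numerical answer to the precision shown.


VCO2 = 1.966 L/min
VO2 = 2.497 L/min
RER = 1.966 / 2.497 = 0.7873

0.7873


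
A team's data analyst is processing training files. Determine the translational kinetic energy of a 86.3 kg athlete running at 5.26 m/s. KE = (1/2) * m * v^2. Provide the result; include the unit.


KE = 0.5 * m * v^2
= 0.5 * 86.3 * 5.26^2
= 0.5 * 86.3 * 27.6676
= 1193.86 J

1193.86 J


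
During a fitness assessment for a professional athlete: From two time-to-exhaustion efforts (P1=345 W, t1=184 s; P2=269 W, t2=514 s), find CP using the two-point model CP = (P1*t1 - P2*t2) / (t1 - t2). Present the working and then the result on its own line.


Work in trial 1 = 63480 J
Work in trial 2 = 138266 J
Delta work = -74786 J
Delta time = -330 s
CP = -74786 / -330 = 226.62 W

226.62 W


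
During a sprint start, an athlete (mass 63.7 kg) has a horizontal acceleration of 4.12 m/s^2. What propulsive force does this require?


Propulsive force = mass * acceleration
= 63.7 kg * 4.12 m/s^2
= 262.44 N

262.44 N


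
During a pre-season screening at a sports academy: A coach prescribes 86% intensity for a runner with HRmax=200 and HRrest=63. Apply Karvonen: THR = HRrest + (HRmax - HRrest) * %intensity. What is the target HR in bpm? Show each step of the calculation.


Heart rate reserve = 200 - 63 = 137
Intensity fraction = 86 / 100 = 0.86
THR = 63 + 137 * 0.86 = 180.82 bpm

180.82 bpm


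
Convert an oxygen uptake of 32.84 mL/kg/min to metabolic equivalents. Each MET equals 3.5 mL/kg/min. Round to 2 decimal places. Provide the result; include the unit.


One MET = 3.5 mL/kg/min
Number of METs = 32.84 / 3.5
= 9.38 METs

9.38 METs


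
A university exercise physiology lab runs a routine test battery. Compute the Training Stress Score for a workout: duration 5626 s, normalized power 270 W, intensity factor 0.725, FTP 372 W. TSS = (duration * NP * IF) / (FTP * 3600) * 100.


Product = 5626 * 270 * 0.725 = 1101289.5
Base = 372 * 3600 = 1339200
TSS = 1101289.5 / 1339200 * 100 = 82.23

82.23 TSS


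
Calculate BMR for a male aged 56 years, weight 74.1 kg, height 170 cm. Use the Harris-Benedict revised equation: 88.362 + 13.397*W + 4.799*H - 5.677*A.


Substituting values:
W term = 13.397 * 74.1 = 992.7177
H term = 4.799 * 170 = 815.83
A term = 5.677 * 56 = 317.912
BMR = 1579.0 kcal/day

1579.0 kcal/day


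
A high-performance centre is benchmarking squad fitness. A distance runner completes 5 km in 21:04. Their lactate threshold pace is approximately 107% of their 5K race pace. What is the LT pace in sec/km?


Convert to seconds: 21 min 4 s = 1264 s
Pace per km = 1264 / 5 = 252.8 s/km
LT pace = 252.8 * 1.07 = 270.5 s/km

270.5 s/km


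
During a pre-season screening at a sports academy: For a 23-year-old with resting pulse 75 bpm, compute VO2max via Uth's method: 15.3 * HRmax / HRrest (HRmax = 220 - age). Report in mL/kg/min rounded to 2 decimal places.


Step 1: HRmax = 220 - 23 = 197 bpm
Step 2: Ratio = 197 / 75 = 2.6267
Step 3: VO2max = 15.3 * 2.6267 = 40.19 mL/kg/min

40.19 mL/kg/min


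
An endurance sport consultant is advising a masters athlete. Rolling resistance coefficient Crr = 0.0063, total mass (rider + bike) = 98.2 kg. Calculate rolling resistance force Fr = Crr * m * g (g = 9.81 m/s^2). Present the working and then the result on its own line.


Fr = Crr * m * g
= 0.0063 * 98.2 * 9.81
= 6.069 N

6.069 N


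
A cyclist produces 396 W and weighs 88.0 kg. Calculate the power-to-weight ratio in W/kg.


P/W = power / mass
= 396 / 88.0
= 4.5 W/kg

4.5 W/kg


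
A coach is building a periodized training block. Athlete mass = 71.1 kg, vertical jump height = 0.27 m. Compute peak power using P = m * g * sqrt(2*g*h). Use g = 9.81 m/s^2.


sqrt(2 * 9.81 * 0.27) = sqrt(5.2974) = 2.301608 m/s
P = 71.1 * 9.81 * 2.301608
= 1605.35 W

1605.35 W


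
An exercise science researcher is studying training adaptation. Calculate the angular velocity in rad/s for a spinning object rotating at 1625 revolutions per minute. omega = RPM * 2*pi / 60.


omega = RPM * 2*pi / 60
= 1625 * 6.28318531 / 60
= 170.17 rad/s

170.17 rad/s


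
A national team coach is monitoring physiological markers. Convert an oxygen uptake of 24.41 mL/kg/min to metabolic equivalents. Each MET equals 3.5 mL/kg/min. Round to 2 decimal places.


One MET = 3.5 mL/kg/min
Number of METs = 24.41 / 3.5
= 6.97 METs

6.97 METs


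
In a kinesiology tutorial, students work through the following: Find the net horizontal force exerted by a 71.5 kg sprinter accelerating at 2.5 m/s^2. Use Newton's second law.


Newton's second law: F = m * a
F = 71.5 * 2.5 = 178.75 N

178.75 N


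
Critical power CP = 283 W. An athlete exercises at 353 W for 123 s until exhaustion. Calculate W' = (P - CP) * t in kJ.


P - CP = 353 - 283 = 70 W
W' = 70 * 123 = 8610 J
= 8610 / 1000 = 8.61 kJ

8.61 kJ


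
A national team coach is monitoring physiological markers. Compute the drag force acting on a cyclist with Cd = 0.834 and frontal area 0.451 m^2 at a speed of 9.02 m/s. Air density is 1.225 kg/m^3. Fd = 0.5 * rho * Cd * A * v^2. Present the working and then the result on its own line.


Step 1: v^2 = 81.3604
Step 2: Fd = 0.5 * 1.225 * 0.834 * 0.451 * 81.3604
= 18.744 N

18.744 N


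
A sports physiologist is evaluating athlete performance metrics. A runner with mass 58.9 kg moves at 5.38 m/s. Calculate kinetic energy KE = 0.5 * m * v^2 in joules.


v^2 = 5.38^2 = 28.9444
KE = 0.5 * 58.9 * 28.9444
= 852.41 J

852.41 J


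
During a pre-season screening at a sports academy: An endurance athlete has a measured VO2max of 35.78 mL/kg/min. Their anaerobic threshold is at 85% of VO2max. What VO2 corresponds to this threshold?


Anaerobic threshold VO2 = VO2max * 85%
= 35.78 * 0.85
= 30.41 mL/kg/min

30.41 mL/kg/min


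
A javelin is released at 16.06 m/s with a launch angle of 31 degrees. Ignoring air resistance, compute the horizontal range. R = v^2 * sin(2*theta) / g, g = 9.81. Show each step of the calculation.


Launch speed squared = 257.9236
sin(2 * 31 deg) = 0.882948
Range = 257.9236 * 0.882948 / 9.81
= 23.214 m

23.214 m


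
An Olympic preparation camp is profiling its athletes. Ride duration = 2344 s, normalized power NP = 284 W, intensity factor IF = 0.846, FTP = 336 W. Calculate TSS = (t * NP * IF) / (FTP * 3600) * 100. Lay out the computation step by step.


Numerator = 2344 * 284 * 0.846 = 563178.816
Denominator = 336 * 3600 = 1209600
TSS = 563178.816 / 1209600 * 100
= 46.56

46.56 TSS


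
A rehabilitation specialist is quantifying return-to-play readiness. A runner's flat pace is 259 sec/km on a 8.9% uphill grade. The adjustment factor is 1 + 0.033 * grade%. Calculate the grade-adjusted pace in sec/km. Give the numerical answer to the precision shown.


Factor = 1 + 0.033 * 8.9 = 1.2937
Adjusted pace = 259 * 1.2937
= 335.07 sec/km

335.07 s/km


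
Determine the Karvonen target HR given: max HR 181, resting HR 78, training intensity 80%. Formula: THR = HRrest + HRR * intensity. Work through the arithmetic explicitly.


HRR = HRmax - HRrest = 181 - 78 = 103
THR = 78 + 103 * 0.8
= 160.4 bpm

160.4 bpm


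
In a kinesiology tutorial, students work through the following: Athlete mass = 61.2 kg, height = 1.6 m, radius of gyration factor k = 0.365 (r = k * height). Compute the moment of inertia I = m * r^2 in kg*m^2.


r = k * height = 0.365 * 1.6 = 0.584 m
r^2 = 0.584^2 = 0.341056
I = 61.2 * 0.341056 = 20.873 kg*m^2

20.873 kg*m^2


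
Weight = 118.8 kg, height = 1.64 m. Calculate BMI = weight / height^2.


height^2 = 1.64^2 = 2.6896
BMI = 118.8 / 2.6896 = 44.17 kg/m^2

44.17 kg/m^2


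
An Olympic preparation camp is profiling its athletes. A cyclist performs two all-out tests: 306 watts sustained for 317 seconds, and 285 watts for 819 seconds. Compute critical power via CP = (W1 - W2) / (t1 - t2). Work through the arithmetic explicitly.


W1 = P1 * t1 = 306 * 317 = 97002 J
W2 = P2 * t2 = 285 * 819 = 233415 J
CP = (97002 - 233415) / (317 - 819)
= 271.74 W

271.74 W


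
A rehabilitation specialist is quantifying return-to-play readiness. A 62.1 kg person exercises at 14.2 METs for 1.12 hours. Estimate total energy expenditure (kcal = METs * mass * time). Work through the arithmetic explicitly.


Energy = METs * mass(kg) * time(h)
= 14.2 * 62.1 * 1.12
= 987.64 kcal

987.64 kcal


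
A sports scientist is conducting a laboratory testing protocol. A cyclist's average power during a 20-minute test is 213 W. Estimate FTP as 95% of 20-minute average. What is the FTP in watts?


FTP = 20-min power * 0.95
= 213 * 0.95
= 202.35 W

202.35 W


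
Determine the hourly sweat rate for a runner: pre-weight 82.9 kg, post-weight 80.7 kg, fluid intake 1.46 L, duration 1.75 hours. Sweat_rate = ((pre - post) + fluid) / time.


Mass lost = 82.9 - 80.7 = 2.2 kg
Add fluid consumed: 2.2 + 1.46 = 3.66 L total sweat
Sweat rate = 3.66 / 1.75 = 2.091 L/h

2.091 L/h


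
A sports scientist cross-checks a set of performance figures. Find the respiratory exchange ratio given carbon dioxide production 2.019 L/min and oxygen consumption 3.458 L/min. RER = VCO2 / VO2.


VCO2 = 2.019 L/min
VO2 = 3.458 L/min
RER = 2.019 / 3.458 = 0.5839

0.5839


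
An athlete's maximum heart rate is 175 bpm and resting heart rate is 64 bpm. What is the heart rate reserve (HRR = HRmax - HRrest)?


HRR = HRmax - HRrest
= 175 - 64
= 111 bpm

111 bpm


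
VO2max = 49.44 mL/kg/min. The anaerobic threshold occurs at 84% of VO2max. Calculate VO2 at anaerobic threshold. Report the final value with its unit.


AT fraction = 84 / 100 = 0.84
AT VO2 = 49.44 * 0.84
= 41.53 mL/kg/min

41.53 mL/kg/min


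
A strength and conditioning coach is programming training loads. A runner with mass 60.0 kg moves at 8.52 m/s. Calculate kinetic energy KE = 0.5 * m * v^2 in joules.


v^2 = 8.52^2 = 72.5904
KE = 0.5 * 60.0 * 72.5904
= 2177.71 J

2177.71 J


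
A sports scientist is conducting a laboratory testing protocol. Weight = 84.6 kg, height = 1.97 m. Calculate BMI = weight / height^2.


height^2 = 1.97^2 = 3.8809
BMI = 84.6 / 3.8809 = 21.8 kg/m^2

21.8 kg/m^2


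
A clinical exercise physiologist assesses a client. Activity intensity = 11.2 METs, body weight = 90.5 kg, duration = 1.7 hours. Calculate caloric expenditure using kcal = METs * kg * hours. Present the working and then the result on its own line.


kcal = 11.2 * 90.5 * 1.7
= 1013.6 * 1.7
= 1723.12 kcal

1723.12 kcal


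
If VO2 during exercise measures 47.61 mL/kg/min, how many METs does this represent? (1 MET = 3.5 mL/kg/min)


METs = VO2 / 3.5 = 47.61 / 3.5 = 13.6

13.6 METs


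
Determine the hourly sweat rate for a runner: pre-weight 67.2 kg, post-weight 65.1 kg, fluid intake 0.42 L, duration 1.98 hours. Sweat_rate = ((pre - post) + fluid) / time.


Mass lost = 67.2 - 65.1 = 2.1 kg
Add fluid consumed: 2.1 + 0.42 = 2.52 L total sweat
Sweat rate = 2.52 / 1.98 = 1.273 L/h

1.273 L/h


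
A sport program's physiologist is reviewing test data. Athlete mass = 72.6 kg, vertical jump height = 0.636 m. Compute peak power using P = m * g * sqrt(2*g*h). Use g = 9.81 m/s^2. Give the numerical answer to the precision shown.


sqrt(2 * 9.81 * 0.636) = sqrt(12.47832) = 3.532467 m/s
P = 72.6 * 9.81 * 3.532467
= 2515.84 W

2515.84 W


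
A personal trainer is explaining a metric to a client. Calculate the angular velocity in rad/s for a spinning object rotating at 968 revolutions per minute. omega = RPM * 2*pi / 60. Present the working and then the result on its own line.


omega = RPM * 2*pi / 60
= 968 * 6.28318531 / 60
= 101.369 rad/s

101.369 rad/s


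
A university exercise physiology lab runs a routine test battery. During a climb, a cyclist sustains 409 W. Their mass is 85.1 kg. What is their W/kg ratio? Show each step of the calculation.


Power-to-weight = 409 W / 85.1 kg
= 4.806 W/kg

4.806 W/kg


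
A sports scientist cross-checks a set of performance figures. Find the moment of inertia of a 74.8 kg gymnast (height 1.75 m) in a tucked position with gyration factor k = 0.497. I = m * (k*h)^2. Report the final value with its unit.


Radius of gyration = 0.497 * 1.75 = 0.86975 m
I = 74.8 * 0.86975^2
= 74.8 * 0.756465
= 56.584 kg*m^2

56.584 kg*m^2


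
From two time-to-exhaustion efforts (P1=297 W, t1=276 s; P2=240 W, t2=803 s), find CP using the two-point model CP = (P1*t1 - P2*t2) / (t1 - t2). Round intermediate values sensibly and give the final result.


Work in trial 1 = 81972 J
Work in trial 2 = 192720 J
Delta work = -110748 J
Delta time = -527 s
CP = -110748 / -527 = 210.15 W

210.15 W


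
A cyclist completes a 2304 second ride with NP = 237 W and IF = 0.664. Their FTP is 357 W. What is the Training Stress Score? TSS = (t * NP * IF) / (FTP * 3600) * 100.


t * NP * IF = 2304 * 237 * 0.664 = 362575.872
FTP * 3600 = 1285200
TSS = (362575.872 / 1285200) * 100 = 28.21

28.21 TSS


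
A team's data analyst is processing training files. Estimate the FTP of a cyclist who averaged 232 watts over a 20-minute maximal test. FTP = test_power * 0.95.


FTP = 232 * 0.95 = 220.4 W

220.4 W


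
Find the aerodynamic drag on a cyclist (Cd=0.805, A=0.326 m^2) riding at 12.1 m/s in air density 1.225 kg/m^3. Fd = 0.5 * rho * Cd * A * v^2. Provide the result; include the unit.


Fd = 0.5 * 1.225 * 0.805 * 0.326 * 12.1^2
= 0.5 * 1.225 * 0.805 * 0.326 * 146.41
= 23.534 N

23.534 N


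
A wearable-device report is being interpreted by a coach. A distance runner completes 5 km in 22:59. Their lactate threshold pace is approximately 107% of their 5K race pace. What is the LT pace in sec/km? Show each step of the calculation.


Convert to seconds: 22 min 59 s = 1379 s
Pace per km = 1379 / 5 = 275.8 s/km
LT pace = 275.8 * 1.07 = 295.11 s/km

295.11 s/km


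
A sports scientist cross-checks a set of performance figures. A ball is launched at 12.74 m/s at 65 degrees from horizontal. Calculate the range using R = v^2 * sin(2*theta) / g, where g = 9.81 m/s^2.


sin(2 * 65) = sin(130) = 0.766044
v^2 = 12.74^2 = 162.3076
R = 162.3076 * 0.766044 / 9.81
= 12.674 m

12.674 m


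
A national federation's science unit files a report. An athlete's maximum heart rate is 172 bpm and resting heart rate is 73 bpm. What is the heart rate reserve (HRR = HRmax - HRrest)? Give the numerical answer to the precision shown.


HRR = HRmax - HRrest
= 172 - 73
= 99 bpm

99 bpm


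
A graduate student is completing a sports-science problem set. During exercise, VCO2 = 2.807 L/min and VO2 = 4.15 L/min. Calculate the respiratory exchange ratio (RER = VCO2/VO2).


RER = VCO2 / VO2
= 2.807 / 4.15
= 0.6764

0.6764


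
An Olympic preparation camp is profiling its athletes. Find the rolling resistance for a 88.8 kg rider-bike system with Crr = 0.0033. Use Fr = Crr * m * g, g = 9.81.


m * g = 88.8 * 9.81 = 871.128 N
Fr = 0.0033 * 871.128 = 2.875 N

2.875 N


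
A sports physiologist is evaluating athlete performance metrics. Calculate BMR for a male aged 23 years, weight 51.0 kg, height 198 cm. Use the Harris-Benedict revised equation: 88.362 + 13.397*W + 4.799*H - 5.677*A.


Substituting values:
W term = 13.397 * 51.0 = 683.247
H term = 4.799 * 198 = 950.202
A term = 5.677 * 23 = 130.571
BMR = 1591.24 kcal/day

1591.24 kcal/day


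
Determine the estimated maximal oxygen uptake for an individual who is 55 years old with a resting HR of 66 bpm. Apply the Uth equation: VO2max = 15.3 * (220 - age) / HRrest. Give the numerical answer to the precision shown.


HRmax = 220 - 55 = 165
VO2max = 15.3 * (165 / 66)
= 15.3 * 2.5
= 38.25 mL/kg/min

38.25 mL/kg/min


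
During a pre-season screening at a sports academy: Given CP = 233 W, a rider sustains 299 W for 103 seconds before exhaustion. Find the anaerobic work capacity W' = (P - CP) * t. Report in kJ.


Excess power = 299 - 233 = 66 W
Work above CP = 66 * 103 = 6798 J
W' = 6.798 kJ

6.798 kJ


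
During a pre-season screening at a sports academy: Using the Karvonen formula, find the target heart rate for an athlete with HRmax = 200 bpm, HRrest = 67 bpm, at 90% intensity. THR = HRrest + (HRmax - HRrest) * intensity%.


HRR = 200 - 67 = 133
THR = 67 + 133 * 0.9
= 67 + 119.7
= 186.7 bpm

186.7 bpm


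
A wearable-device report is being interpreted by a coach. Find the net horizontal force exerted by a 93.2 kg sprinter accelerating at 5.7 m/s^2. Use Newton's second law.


Newton's second law: F = m * a
F = 93.2 * 5.7 = 531.24 N

531.24 N


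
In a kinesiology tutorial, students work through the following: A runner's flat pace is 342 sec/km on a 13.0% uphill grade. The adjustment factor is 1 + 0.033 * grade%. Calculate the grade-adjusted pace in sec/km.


Factor = 1 + 0.033 * 13.0 = 1.429
Adjusted pace = 342 * 1.429
= 488.72 sec/km

488.72 s/km


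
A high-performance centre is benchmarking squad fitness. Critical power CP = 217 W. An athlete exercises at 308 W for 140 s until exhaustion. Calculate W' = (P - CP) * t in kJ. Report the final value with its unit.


P - CP = 308 - 217 = 91 W
W' = 91 * 140 = 12740 J
= 12740 / 1000 = 12.74 kJ

12.74 kJ


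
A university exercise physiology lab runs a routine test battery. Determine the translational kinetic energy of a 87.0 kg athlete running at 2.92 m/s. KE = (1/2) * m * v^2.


KE = 0.5 * m * v^2
= 0.5 * 87.0 * 2.92^2
= 0.5 * 87.0 * 8.5264
= 370.9 J

370.9 J


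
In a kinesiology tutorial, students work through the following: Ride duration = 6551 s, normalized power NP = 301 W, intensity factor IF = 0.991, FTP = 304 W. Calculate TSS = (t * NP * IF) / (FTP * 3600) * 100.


Numerator = 6551 * 301 * 0.991 = 1954104.341
Denominator = 304 * 3600 = 1094400
TSS = 1954104.341 / 1094400 * 100
= 178.55

178.55 TSS


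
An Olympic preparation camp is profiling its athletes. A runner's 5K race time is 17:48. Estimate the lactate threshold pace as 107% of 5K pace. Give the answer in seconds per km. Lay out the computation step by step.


Total race time = 17*60 + 48 = 1068 seconds
5K pace = 1068 / 5 = 213.6 sec/km
LT pace = 213.6 * 1.07 = 228.55 sec/km

228.55 s/km


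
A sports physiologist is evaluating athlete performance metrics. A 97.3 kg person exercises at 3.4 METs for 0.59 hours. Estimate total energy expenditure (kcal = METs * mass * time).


Energy = METs * mass(kg) * time(h)
= 3.4 * 97.3 * 0.59
= 195.18 kcal

195.18 kcal


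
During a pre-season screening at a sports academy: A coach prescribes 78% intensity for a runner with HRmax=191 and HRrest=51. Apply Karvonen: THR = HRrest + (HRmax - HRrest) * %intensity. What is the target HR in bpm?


Heart rate reserve = 191 - 51 = 140
Intensity fraction = 78 / 100 = 0.78
THR = 51 + 140 * 0.78 = 160.2 bpm

160.2 bpm


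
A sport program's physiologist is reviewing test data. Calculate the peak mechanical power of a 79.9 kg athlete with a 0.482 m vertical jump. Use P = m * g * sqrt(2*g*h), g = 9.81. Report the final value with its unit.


First, sqrt(2gh) = sqrt(2 * 9.81 * 0.482)
= sqrt(9.45684) = 3.075198 m/s
Power = 79.9 * 9.81 * 3.075198 = 2410.4 W

2410.4 W


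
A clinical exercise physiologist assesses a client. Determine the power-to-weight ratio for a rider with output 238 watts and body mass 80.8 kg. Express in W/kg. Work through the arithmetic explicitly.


P/W = 238 / 80.8 = 2.946 W/kg

2.946 W/kg


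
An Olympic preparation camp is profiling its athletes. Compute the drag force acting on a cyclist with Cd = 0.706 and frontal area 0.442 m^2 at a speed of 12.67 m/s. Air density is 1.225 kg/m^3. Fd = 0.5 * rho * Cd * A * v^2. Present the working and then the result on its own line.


Step 1: v^2 = 160.5289
Step 2: Fd = 0.5 * 1.225 * 0.706 * 0.442 * 160.5289
= 30.682 N

30.682 N


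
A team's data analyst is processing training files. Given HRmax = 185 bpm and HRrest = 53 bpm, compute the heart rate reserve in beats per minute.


Heart rate reserve = maximum HR minus resting HR
HRR = 185 - 53 = 132 bpm

132 bpm


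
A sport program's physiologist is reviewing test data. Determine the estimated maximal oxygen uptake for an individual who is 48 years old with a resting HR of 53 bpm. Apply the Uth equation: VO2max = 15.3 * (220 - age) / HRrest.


HRmax = 220 - 48 = 172
VO2max = 15.3 * (172 / 53)
= 15.3 * 3.2453
= 49.65 mL/kg/min

49.65 mL/kg/min


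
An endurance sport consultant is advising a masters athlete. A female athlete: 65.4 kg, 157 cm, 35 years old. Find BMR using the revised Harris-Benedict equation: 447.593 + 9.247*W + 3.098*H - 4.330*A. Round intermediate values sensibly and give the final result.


Intercept = 447.593
Weight contribution = 9.247 * 65.4 = 604.7538
Height contribution = 3.098 * 157 = 486.386
Age contribution = 4.33 * 35 = 151.55
BMR = 447.593 + 604.7538 + 486.386 - 151.55
= 1387.18 kcal/day

1387.18 kcal/day


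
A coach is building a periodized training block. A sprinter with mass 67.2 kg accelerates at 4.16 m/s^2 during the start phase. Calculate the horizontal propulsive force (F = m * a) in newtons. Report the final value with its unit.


F = m * a
= 67.2 * 4.16
= 279.55 N

279.55 N


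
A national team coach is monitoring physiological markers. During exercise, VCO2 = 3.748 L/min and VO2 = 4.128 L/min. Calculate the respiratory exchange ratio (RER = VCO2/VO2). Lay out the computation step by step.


RER = VCO2 / VO2
= 3.748 / 4.128
= 0.9079

0.9079


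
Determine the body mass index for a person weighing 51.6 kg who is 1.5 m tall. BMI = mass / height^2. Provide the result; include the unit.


BMI = mass / height^2
= 51.6 / 1.5^2
= 51.6 / 2.25
= 22.93 kg/m^2

22.93 kg/m^2


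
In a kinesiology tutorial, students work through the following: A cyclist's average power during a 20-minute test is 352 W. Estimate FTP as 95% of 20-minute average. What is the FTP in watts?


FTP = 20-min power * 0.95
= 352 * 0.95
= 334.4 W

334.4 W


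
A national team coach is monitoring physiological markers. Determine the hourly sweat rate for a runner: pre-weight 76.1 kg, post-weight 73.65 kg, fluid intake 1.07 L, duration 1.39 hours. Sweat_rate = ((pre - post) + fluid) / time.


Mass lost = 76.1 - 73.65 = 2.45 kg
Add fluid consumed: 2.45 + 1.07 = 3.52 L total sweat
Sweat rate = 3.52 / 1.39 = 2.532 L/h

2.532 L/h


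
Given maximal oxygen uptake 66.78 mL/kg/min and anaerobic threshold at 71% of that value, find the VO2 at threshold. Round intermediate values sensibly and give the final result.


Percentage as decimal = 0.71
VO2 at AT = 66.78 * 0.71 = 47.41 mL/kg/min

47.41 mL/kg/min


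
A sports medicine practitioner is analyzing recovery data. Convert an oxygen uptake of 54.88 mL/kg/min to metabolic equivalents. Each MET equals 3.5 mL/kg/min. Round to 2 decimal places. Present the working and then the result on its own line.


One MET = 3.5 mL/kg/min
Number of METs = 54.88 / 3.5
= 15.68 METs

15.68 METs


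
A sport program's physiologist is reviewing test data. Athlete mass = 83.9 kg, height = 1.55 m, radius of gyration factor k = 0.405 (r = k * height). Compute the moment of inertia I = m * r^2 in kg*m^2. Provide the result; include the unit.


r = k * height = 0.405 * 1.55 = 0.62775 m
r^2 = 0.62775^2 = 0.39407
I = 83.9 * 0.39407 = 33.062 kg*m^2

33.062 kg*m^2


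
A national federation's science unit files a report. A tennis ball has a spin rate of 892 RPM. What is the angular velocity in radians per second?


Convert RPM to rad/s: multiply by 2*pi and divide by 60
omega = 892 * 2 * pi / 60
= 93.41 rad/s

93.41 rad/s


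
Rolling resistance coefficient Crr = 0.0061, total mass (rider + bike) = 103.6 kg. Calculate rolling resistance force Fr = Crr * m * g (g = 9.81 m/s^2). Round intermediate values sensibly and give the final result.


Fr = Crr * m * g
= 0.0061 * 103.6 * 9.81
= 6.2 N

6.2 N


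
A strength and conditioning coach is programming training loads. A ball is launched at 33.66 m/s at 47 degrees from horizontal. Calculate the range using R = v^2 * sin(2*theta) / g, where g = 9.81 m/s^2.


sin(2 * 47) = sin(94) = 0.997564
v^2 = 33.66^2 = 1132.9956
R = 1132.9956 * 0.997564 / 9.81
= 115.213 m

115.213 m


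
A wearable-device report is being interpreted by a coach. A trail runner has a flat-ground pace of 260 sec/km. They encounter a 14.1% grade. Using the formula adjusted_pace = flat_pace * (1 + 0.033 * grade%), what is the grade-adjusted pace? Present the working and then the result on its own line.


Grade factor = 1 + 0.033 * 14.1 = 1.4653
Adjusted = 260 * 1.4653 = 380.98 sec/km

380.98 s/km


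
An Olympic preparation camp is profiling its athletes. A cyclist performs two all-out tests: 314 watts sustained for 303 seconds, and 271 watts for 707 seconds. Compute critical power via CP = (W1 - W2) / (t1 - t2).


W1 = P1 * t1 = 314 * 303 = 95142 J
W2 = P2 * t2 = 271 * 707 = 191597 J
CP = (95142 - 191597) / (303 - 707)
= 238.75 W

238.75 W


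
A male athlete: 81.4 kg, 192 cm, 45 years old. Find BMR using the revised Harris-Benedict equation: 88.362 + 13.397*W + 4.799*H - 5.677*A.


Intercept = 88.362
Weight contribution = 13.397 * 81.4 = 1090.5158
Height contribution = 4.799 * 192 = 921.408
Age contribution = 5.677 * 45 = 255.465
BMR = 88.362 + 1090.5158 + 921.408 - 255.465
= 1844.82 kcal/day

1844.82 kcal/day


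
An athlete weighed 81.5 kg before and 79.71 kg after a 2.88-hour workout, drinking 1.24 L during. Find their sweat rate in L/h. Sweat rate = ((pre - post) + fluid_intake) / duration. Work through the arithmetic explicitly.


Body mass change = 1.79 kg
Total sweat loss = 1.79 + 1.24 = 3.03 L
Rate = 3.03 / 2.88 = 1.052 L/h

1.052 L/h


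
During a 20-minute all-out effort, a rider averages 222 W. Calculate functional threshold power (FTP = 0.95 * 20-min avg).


FTP = 0.95 * 222
= 210.9 W

210.9 W


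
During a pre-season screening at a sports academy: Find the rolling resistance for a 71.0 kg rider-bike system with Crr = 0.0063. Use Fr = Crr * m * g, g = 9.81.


m * g = 71.0 * 9.81 = 696.51 N
Fr = 0.0063 * 696.51 = 4.388 N

4.388 N


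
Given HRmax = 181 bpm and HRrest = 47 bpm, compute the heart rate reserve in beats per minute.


Heart rate reserve = maximum HR minus resting HR
HRR = 181 - 47 = 134 bpm

134 bpm


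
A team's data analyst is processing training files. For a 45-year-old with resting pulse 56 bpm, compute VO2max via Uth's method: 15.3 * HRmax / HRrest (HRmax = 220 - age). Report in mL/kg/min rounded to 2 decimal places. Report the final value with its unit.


Step 1: HRmax = 220 - 45 = 175 bpm
Step 2: Ratio = 175 / 56 = 3.125
Step 3: VO2max = 15.3 * 3.125 = 47.81 mL/kg/min

47.81 mL/kg/min


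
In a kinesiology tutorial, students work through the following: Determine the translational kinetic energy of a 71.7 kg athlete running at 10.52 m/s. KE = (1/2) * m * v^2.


KE = 0.5 * m * v^2
= 0.5 * 71.7 * 10.52^2
= 0.5 * 71.7 * 110.6704
= 3967.53 J

3967.53 J


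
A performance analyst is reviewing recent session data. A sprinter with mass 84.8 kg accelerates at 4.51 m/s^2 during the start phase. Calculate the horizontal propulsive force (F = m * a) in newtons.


F = m * a
= 84.8 * 4.51
= 382.45 N

382.45 N


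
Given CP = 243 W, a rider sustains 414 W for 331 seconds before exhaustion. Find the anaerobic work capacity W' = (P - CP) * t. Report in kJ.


Excess power = 414 - 243 = 171 W
Work above CP = 171 * 331 = 56601 J
W' = 56.601 kJ

56.601 kJ
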